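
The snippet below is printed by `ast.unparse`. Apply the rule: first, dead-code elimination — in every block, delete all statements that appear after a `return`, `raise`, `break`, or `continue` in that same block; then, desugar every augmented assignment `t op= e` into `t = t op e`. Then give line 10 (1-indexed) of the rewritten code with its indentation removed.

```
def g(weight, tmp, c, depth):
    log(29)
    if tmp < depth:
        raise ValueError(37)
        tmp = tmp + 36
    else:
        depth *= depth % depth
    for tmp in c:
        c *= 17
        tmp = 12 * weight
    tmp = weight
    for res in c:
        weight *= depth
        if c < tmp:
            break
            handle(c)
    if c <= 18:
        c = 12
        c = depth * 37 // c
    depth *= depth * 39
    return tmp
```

tmp = weight

Transformed code:
def g(weight, tmp, c, depth):
    log(29)
    if tmp < depth:
        raise ValueError(37)
    else:
        depth = depth * (depth % depth)
    for tmp in c:
        c = c * 17
        tmp = 12 * weight
    tmp = weight
    for res in c:
        weight = weight * depth
        if c < tmp:
            break
    if c <= 18:
        c = 12
        c = depth * 37 // c
    depth = depth * (depth * 39)
    return tmp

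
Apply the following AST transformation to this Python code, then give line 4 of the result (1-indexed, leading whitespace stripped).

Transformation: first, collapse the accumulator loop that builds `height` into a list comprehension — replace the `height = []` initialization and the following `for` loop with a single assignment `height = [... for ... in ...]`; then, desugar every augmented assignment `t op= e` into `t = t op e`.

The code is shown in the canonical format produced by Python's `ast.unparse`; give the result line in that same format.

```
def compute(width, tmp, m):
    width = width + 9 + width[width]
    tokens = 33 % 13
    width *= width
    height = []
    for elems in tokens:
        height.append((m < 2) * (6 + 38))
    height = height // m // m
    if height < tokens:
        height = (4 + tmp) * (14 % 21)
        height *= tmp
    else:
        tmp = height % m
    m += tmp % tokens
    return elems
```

width = width * width

Transformed code:
def compute(width, tmp, m):
    width = width + 9 + width[width]
    tokens = 33 % 13
    width = width * width
    height = [(m < 2) * (6 + 38) for elems in tokens]
    height = height // m // m
    if height < tokens:
        height = (4 + tmp) * (14 % 21)
        height = height * tmp
    else:
        tmp = height % m
    m = m + tmp % tokens
    return elems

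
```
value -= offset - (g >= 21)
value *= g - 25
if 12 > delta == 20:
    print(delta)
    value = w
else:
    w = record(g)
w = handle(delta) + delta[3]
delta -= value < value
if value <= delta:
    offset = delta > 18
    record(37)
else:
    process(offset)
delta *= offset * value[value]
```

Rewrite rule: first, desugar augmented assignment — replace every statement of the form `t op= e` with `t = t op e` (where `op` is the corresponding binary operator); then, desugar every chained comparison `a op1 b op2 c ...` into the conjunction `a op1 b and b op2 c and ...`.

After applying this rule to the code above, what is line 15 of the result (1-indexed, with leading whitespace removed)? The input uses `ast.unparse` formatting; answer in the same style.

Transformed code:
value = value - (offset - (g >= 21))
value = value * (g - 25)
if 12 > delta and delta == 20:
    print(delta)
    value = w
else:
    w = record(g)
w = handle(delta) + delta[3]
delta = delta - (value < value)
if value <= delta:
    offset = delta > 18
    record(37)
else:
    process(offset)
delta = delta * (offset * value[value])

delta = delta * (offset * value[value])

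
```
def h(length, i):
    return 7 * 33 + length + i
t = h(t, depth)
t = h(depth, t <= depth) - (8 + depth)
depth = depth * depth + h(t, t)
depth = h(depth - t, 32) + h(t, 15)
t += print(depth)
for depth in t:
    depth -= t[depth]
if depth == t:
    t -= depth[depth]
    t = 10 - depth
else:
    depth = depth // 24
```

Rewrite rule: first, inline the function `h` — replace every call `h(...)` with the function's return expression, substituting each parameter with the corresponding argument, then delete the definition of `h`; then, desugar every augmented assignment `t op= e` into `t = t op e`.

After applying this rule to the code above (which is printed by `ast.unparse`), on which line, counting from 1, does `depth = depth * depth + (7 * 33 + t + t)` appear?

Transformed code:
t = 7 * 33 + t + depth
t = 7 * 33 + depth + (t <= depth) - (8 + depth)
depth = depth * depth + (7 * 33 + t + t)
depth = 7 * 33 + (depth - t) + 32 + (7 * 33 + t + 15)
t = t + print(depth)
for depth in t:
    depth = depth - t[depth]
if depth == t:
    t = t - depth[depth]
    t = 10 - depth
else:
    depth = depth // 24

3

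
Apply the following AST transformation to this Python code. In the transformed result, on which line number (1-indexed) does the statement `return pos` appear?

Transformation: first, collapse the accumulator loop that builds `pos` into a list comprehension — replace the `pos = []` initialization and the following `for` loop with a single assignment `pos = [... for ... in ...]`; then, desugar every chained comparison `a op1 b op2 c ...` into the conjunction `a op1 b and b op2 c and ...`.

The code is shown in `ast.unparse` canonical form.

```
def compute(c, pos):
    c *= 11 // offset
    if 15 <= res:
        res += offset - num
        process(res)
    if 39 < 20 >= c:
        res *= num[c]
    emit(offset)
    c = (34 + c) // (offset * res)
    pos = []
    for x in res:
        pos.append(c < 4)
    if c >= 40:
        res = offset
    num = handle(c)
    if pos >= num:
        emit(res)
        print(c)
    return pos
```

Transformed code:
def compute(c, pos):
    c *= 11 // offset
    if 15 <= res:
        res += offset - num
        process(res)
    if 39 < 20 and 20 >= c:
        res *= num[c]
    emit(offset)
    c = (34 + c) // (offset * res)
    pos = [c < 4 for x in res]
    if c >= 40:
        res = offset
    num = handle(c)
    if pos >= num:
        emit(res)
        print(c)
    return pos

17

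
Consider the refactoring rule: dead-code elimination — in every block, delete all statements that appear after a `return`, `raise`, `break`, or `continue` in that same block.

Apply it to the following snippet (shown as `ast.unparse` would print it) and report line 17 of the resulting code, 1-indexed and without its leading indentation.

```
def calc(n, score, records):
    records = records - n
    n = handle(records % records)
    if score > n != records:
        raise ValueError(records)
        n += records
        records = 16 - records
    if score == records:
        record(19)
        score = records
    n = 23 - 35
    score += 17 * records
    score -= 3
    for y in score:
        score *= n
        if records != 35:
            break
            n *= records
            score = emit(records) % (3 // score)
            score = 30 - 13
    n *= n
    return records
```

Transformed code:
def calc(n, score, records):
    records = records - n
    n = handle(records % records)
    if score > n != records:
        raise ValueError(records)
    if score == records:
        record(19)
        score = records
    n = 23 - 35
    score += 17 * records
    score -= 3
    for y in score:
        score *= n
        if records != 35:
            break
    n *= n
    return records

return records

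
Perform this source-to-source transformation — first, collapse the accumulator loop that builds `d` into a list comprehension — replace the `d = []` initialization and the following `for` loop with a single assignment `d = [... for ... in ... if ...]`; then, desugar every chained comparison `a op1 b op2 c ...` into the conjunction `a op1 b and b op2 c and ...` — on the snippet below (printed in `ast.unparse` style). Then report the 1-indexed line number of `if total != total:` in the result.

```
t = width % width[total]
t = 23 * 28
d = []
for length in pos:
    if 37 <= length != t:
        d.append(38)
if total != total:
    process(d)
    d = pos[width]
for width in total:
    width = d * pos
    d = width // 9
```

Transformed code:
t = width % width[total]
t = 23 * 28
d = [38 for length in pos if 37 <= length and length != t]
if total != total:
    process(d)
    d = pos[width]
for width in total:
    width = d * pos
    d = width // 9

4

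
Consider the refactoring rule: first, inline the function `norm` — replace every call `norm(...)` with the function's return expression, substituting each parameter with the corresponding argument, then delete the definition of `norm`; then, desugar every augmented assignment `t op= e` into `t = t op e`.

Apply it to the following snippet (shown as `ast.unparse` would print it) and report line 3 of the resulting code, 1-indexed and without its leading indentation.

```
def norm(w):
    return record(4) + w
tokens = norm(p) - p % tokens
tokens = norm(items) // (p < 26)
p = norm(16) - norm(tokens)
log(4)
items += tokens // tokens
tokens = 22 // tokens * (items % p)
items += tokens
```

p = record(4) + 16 - (record(4) + tokens)

Transformed code:
tokens = record(4) + p - p % tokens
tokens = (record(4) + items) // (p < 26)
p = record(4) + 16 - (record(4) + tokens)
log(4)
items = items + tokens // tokens
tokens = 22 // tokens * (items % p)
items = items + tokens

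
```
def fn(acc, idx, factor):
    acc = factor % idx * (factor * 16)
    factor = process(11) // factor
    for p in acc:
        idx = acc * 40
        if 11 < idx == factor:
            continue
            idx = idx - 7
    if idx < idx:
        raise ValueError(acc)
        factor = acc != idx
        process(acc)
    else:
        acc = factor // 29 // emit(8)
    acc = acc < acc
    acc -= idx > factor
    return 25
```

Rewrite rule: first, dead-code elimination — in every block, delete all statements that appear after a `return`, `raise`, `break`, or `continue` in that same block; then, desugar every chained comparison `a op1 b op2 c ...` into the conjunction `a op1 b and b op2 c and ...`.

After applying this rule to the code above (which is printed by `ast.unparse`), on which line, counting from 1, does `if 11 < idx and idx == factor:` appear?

Transformed code:
def fn(acc, idx, factor):
    acc = factor % idx * (factor * 16)
    factor = process(11) // factor
    for p in acc:
        idx = acc * 40
        if 11 < idx and idx == factor:
            continue
    if idx < idx:
        raise ValueError(acc)
    else:
        acc = factor // 29 // emit(8)
    acc = acc < acc
    acc -= idx > factor
    return 25

6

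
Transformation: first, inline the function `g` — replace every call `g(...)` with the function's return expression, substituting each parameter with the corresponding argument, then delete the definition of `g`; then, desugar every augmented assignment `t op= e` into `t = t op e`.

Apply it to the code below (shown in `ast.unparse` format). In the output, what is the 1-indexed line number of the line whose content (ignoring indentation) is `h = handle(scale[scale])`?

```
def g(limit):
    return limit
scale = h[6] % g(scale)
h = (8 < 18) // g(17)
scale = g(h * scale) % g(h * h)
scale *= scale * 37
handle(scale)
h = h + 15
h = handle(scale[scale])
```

7

Transformed code:
scale = h[6] % scale
h = (8 < 18) // 17
scale = h * scale % (h * h)
scale = scale * (scale * 37)
handle(scale)
h = h + 15
h = handle(scale[scale])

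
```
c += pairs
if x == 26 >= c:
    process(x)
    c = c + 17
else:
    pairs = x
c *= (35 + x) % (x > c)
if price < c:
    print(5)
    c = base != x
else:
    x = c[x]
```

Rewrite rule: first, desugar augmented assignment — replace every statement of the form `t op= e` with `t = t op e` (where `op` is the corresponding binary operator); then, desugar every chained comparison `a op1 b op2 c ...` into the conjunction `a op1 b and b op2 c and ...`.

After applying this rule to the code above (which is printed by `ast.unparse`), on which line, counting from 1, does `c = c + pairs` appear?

Transformed code:
c = c + pairs
if x == 26 and 26 >= c:
    process(x)
    c = c + 17
else:
    pairs = x
c = c * ((35 + x) % (x > c))
if price < c:
    print(5)
    c = base != x
else:
    x = c[x]

1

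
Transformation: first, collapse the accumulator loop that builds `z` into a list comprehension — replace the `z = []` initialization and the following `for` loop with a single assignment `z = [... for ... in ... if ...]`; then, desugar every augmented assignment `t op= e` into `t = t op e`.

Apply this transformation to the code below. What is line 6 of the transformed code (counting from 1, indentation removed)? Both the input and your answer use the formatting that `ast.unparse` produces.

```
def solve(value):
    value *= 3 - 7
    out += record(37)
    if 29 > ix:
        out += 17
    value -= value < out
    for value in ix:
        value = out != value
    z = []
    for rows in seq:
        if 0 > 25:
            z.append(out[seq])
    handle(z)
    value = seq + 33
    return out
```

value = value - (value < out)

Transformed code:
def solve(value):
    value = value * (3 - 7)
    out = out + record(37)
    if 29 > ix:
        out = out + 17
    value = value - (value < out)
    for value in ix:
        value = out != value
    z = [out[seq] for rows in seq if 0 > 25]
    handle(z)
    value = seq + 33
    return out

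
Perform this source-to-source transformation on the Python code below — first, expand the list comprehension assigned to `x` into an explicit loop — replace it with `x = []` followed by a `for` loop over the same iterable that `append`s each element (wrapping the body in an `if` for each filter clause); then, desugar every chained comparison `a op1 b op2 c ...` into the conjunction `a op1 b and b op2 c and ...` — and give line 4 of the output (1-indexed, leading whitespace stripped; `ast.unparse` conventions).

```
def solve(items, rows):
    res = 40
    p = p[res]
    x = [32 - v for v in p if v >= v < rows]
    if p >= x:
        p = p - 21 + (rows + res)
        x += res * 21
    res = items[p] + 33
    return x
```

Transformed code:
def solve(items, rows):
    res = 40
    p = p[res]
    x = []
    for v in p:
        if v >= v and v < rows:
            x.append(32 - v)
    if p >= x:
        p = p - 21 + (rows + res)
        x += res * 21
    res = items[p] + 33
    return x

x = []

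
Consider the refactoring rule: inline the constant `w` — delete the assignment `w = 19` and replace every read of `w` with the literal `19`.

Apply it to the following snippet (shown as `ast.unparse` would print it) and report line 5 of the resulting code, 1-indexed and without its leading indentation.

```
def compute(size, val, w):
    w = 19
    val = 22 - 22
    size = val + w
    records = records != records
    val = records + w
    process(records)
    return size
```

Transformed code:
def compute(size, val, w):
    val = 22 - 22
    size = val + 19
    records = records != records
    val = records + 19
    process(records)
    return size

val = records + 19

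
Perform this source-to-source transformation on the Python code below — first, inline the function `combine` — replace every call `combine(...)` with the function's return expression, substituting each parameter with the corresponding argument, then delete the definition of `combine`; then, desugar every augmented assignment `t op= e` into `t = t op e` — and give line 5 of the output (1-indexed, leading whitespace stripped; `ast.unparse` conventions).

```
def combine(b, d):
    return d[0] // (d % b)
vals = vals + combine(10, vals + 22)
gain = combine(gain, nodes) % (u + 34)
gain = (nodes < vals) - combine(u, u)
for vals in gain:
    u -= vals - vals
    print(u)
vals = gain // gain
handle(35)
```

Transformed code:
vals = vals + (vals + 22)[0] // ((vals + 22) % 10)
gain = nodes[0] // (nodes % gain) % (u + 34)
gain = (nodes < vals) - u[0] // (u % u)
for vals in gain:
    u = u - (vals - vals)
    print(u)
vals = gain // gain
handle(35)

u = u - (vals - vals)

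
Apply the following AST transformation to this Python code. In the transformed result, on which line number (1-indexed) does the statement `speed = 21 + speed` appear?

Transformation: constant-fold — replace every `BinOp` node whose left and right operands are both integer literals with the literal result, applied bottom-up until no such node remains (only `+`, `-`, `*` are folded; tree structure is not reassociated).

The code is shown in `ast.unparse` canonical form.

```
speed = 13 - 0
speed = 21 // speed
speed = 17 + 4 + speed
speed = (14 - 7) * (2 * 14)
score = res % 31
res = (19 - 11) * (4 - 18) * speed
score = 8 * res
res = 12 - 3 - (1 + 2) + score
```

Transformed code:
speed = 13
speed = 21 // speed
speed = 21 + speed
speed = 196
score = res % 31
res = -112 * speed
score = 8 * res
res = 6 + score

3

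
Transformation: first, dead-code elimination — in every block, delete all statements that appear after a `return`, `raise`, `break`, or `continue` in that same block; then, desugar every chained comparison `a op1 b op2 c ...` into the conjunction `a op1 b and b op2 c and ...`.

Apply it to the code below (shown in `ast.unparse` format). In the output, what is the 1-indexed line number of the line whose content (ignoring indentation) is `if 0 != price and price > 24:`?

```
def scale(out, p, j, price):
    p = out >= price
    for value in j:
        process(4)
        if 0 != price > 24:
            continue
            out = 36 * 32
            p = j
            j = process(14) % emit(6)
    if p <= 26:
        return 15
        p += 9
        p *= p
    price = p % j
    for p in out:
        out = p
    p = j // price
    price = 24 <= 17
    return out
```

5

Transformed code:
def scale(out, p, j, price):
    p = out >= price
    for value in j:
        process(4)
        if 0 != price and price > 24:
            continue
    if p <= 26:
        return 15
    price = p % j
    for p in out:
        out = p
    p = j // price
    price = 24 <= 17
    return out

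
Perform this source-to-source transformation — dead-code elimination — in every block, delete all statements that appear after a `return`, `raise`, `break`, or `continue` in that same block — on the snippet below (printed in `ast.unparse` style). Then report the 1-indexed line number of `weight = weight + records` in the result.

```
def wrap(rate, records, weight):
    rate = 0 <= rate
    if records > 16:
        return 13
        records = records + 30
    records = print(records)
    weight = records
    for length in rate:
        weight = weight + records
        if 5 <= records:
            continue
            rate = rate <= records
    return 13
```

8

Transformed code:
def wrap(rate, records, weight):
    rate = 0 <= rate
    if records > 16:
        return 13
    records = print(records)
    weight = records
    for length in rate:
        weight = weight + records
        if 5 <= records:
            continue
    return 13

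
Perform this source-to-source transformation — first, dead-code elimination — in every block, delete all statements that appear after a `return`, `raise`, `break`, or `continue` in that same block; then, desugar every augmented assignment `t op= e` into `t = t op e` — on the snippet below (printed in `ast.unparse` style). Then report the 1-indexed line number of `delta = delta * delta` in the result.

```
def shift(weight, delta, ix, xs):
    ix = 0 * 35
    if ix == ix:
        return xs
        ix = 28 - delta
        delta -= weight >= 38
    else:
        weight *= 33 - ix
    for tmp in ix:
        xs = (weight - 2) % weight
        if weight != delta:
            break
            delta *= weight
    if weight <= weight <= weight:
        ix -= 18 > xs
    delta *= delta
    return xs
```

Transformed code:
def shift(weight, delta, ix, xs):
    ix = 0 * 35
    if ix == ix:
        return xs
    else:
        weight = weight * (33 - ix)
    for tmp in ix:
        xs = (weight - 2) % weight
        if weight != delta:
            break
    if weight <= weight <= weight:
        ix = ix - (18 > xs)
    delta = delta * delta
    return xs

13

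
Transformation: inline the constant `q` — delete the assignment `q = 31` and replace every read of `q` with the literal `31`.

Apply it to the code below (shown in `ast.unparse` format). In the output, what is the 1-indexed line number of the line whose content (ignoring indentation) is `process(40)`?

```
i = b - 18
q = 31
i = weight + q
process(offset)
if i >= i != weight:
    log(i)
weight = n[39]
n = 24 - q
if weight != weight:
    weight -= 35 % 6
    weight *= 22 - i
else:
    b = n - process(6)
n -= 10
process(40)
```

14

Transformed code:
i = b - 18
i = weight + 31
process(offset)
if i >= i != weight:
    log(i)
weight = n[39]
n = 24 - 31
if weight != weight:
    weight -= 35 % 6
    weight *= 22 - i
else:
    b = n - process(6)
n -= 10
process(40)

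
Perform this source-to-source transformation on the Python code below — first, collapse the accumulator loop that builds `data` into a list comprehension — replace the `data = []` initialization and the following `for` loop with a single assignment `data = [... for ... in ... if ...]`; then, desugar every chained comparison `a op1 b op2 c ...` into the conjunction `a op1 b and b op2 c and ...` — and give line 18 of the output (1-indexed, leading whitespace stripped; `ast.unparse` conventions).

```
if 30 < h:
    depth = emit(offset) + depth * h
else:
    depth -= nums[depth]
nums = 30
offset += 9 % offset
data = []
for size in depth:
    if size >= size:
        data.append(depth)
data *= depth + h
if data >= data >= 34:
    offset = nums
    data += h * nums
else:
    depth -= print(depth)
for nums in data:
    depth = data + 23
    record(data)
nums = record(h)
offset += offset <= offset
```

Transformed code:
if 30 < h:
    depth = emit(offset) + depth * h
else:
    depth -= nums[depth]
nums = 30
offset += 9 % offset
data = [depth for size in depth if size >= size]
data *= depth + h
if data >= data and data >= 34:
    offset = nums
    data += h * nums
else:
    depth -= print(depth)
for nums in data:
    depth = data + 23
    record(data)
nums = record(h)
offset += offset <= offset

offset += offset <= offset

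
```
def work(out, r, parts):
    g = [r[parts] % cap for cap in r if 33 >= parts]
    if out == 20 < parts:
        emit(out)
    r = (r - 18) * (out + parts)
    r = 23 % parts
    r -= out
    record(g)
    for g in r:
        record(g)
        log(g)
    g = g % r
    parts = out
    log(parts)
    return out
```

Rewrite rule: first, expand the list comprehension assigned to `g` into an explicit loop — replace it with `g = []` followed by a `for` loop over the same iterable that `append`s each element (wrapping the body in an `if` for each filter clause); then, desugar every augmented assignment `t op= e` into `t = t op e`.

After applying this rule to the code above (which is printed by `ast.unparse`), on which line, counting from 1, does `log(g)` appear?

14

Transformed code:
def work(out, r, parts):
    g = []
    for cap in r:
        if 33 >= parts:
            g.append(r[parts] % cap)
    if out == 20 < parts:
        emit(out)
    r = (r - 18) * (out + parts)
    r = 23 % parts
    r = r - out
    record(g)
    for g in r:
        record(g)
        log(g)
    g = g % r
    parts = out
    log(parts)
    return out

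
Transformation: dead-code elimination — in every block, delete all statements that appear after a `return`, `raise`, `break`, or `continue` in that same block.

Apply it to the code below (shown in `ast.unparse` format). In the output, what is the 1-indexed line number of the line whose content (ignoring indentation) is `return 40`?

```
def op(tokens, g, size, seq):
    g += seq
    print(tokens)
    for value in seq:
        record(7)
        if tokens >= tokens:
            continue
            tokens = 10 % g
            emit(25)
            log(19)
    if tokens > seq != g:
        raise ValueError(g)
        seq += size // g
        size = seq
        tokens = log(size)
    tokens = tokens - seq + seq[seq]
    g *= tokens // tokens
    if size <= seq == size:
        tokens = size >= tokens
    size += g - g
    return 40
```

Transformed code:
def op(tokens, g, size, seq):
    g += seq
    print(tokens)
    for value in seq:
        record(7)
        if tokens >= tokens:
            continue
    if tokens > seq != g:
        raise ValueError(g)
    tokens = tokens - seq + seq[seq]
    g *= tokens // tokens
    if size <= seq == size:
        tokens = size >= tokens
    size += g - g
    return 40

15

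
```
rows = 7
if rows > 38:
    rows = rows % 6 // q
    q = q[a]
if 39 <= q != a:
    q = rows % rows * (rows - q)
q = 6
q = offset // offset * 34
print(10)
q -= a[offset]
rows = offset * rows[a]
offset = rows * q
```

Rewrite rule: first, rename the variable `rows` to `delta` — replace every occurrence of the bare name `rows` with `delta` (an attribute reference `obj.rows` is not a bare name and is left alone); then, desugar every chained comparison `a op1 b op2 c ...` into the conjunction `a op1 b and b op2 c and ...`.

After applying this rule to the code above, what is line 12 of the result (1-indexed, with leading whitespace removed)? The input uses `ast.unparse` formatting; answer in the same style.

offset = delta * q

Transformed code:
delta = 7
if delta > 38:
    delta = delta % 6 // q
    q = q[a]
if 39 <= q and q != a:
    q = delta % delta * (delta - q)
q = 6
q = offset // offset * 34
print(10)
q -= a[offset]
delta = offset * delta[a]
offset = delta * q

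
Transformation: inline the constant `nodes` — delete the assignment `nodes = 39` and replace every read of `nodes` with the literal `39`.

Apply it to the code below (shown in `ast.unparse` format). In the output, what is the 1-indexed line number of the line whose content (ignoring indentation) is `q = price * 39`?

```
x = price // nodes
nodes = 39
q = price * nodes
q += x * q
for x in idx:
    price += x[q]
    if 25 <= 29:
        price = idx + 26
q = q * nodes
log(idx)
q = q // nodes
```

2

Transformed code:
x = price // 39
q = price * 39
q += x * q
for x in idx:
    price += x[q]
    if 25 <= 29:
        price = idx + 26
q = q * 39
log(idx)
q = q // 39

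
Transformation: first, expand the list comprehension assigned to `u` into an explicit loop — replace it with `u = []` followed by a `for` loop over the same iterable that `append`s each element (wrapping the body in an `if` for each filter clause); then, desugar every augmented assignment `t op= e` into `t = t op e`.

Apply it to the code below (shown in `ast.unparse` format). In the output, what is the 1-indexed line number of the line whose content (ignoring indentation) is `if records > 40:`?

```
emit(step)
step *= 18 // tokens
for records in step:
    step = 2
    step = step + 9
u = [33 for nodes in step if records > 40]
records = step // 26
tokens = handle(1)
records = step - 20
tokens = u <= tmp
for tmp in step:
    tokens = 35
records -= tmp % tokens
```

Transformed code:
emit(step)
step = step * (18 // tokens)
for records in step:
    step = 2
    step = step + 9
u = []
for nodes in step:
    if records > 40:
        u.append(33)
records = step // 26
tokens = handle(1)
records = step - 20
tokens = u <= tmp
for tmp in step:
    tokens = 35
records = records - tmp % tokens

8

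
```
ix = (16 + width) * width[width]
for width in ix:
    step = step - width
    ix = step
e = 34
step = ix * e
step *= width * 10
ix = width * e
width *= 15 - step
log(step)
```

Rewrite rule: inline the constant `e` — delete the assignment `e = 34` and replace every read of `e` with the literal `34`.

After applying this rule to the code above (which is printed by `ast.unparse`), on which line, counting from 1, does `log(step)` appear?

Transformed code:
ix = (16 + width) * width[width]
for width in ix:
    step = step - width
    ix = step
step = ix * 34
step *= width * 10
ix = width * 34
width *= 15 - step
log(step)

9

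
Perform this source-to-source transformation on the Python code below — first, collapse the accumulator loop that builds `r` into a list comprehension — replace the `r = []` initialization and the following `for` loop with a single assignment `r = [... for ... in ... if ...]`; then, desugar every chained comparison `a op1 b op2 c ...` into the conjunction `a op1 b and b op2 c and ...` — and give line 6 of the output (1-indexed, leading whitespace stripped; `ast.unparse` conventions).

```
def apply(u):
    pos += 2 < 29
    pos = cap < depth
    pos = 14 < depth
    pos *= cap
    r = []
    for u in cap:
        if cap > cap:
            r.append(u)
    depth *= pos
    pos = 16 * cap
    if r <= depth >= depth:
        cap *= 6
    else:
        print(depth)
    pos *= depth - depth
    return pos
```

Transformed code:
def apply(u):
    pos += 2 < 29
    pos = cap < depth
    pos = 14 < depth
    pos *= cap
    r = [u for u in cap if cap > cap]
    depth *= pos
    pos = 16 * cap
    if r <= depth and depth >= depth:
        cap *= 6
    else:
        print(depth)
    pos *= depth - depth
    return pos

r = [u for u in cap if cap > cap]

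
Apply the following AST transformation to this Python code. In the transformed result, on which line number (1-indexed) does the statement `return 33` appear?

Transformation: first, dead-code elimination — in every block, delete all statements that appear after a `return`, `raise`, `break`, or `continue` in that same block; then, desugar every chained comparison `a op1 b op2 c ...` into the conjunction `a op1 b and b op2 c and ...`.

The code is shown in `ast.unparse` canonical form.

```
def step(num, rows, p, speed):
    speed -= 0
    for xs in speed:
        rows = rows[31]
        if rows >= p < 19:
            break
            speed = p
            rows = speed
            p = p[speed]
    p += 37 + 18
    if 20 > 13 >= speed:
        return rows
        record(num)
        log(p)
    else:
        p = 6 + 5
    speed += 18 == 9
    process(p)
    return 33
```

Transformed code:
def step(num, rows, p, speed):
    speed -= 0
    for xs in speed:
        rows = rows[31]
        if rows >= p and p < 19:
            break
    p += 37 + 18
    if 20 > 13 and 13 >= speed:
        return rows
    else:
        p = 6 + 5
    speed += 18 == 9
    process(p)
    return 33

14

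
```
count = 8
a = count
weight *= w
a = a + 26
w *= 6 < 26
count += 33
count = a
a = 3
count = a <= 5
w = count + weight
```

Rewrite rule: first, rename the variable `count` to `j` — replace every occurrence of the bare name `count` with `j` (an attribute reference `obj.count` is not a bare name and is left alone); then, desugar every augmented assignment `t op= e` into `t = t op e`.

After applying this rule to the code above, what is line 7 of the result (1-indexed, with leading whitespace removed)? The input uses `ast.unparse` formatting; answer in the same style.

j = a

Transformed code:
j = 8
a = j
weight = weight * w
a = a + 26
w = w * (6 < 26)
j = j + 33
j = a
a = 3
j = a <= 5
w = j + weight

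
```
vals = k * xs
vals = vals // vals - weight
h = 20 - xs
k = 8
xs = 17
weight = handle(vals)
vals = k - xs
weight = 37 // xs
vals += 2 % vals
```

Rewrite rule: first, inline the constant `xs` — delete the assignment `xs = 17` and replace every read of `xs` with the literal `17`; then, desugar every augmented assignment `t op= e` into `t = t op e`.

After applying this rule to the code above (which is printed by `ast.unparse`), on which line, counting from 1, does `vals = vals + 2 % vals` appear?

8

Transformed code:
vals = k * 17
vals = vals // vals - weight
h = 20 - 17
k = 8
weight = handle(vals)
vals = k - 17
weight = 37 // 17
vals = vals + 2 % vals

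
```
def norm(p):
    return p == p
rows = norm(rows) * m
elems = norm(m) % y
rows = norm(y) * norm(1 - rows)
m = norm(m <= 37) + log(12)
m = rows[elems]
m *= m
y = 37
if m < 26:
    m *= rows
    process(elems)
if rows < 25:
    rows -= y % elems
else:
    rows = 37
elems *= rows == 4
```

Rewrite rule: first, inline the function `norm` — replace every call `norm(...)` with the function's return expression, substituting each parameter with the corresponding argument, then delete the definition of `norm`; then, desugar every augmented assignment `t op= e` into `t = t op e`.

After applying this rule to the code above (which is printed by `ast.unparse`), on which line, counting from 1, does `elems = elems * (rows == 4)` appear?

15

Transformed code:
rows = (rows == rows) * m
elems = (m == m) % y
rows = (y == y) * (1 - rows == 1 - rows)
m = ((m <= 37) == (m <= 37)) + log(12)
m = rows[elems]
m = m * m
y = 37
if m < 26:
    m = m * rows
    process(elems)
if rows < 25:
    rows = rows - y % elems
else:
    rows = 37
elems = elems * (rows == 4)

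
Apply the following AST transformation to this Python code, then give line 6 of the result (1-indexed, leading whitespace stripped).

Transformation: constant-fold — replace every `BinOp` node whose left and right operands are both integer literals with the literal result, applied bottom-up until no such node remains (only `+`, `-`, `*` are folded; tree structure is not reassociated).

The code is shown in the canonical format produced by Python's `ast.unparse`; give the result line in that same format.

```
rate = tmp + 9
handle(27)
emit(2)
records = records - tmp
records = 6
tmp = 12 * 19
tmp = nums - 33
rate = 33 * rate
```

Transformed code:
rate = tmp + 9
handle(27)
emit(2)
records = records - tmp
records = 6
tmp = 228
tmp = nums - 33
rate = 33 * rate

tmp = 228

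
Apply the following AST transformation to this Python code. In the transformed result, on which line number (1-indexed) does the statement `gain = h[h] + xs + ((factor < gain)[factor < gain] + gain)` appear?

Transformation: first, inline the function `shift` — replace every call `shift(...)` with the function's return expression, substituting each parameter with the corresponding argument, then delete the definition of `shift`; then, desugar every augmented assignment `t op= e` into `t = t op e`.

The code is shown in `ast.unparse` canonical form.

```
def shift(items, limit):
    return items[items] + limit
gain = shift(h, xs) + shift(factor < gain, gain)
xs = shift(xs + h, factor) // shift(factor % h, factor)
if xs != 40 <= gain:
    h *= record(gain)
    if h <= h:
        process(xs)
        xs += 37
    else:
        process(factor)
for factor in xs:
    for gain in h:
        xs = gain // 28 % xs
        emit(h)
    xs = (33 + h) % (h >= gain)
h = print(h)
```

1

Transformed code:
gain = h[h] + xs + ((factor < gain)[factor < gain] + gain)
xs = ((xs + h)[xs + h] + factor) // ((factor % h)[factor % h] + factor)
if xs != 40 <= gain:
    h = h * record(gain)
    if h <= h:
        process(xs)
        xs = xs + 37
    else:
        process(factor)
for factor in xs:
    for gain in h:
        xs = gain // 28 % xs
        emit(h)
    xs = (33 + h) % (h >= gain)
h = print(h)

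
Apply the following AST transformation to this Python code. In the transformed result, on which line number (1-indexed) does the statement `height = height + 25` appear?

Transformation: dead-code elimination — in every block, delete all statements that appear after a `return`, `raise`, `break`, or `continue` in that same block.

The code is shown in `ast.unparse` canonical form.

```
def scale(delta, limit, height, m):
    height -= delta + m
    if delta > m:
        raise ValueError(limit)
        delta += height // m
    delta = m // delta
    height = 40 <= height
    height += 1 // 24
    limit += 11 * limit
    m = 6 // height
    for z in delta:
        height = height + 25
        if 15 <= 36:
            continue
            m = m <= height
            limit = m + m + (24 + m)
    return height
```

11

Transformed code:
def scale(delta, limit, height, m):
    height -= delta + m
    if delta > m:
        raise ValueError(limit)
    delta = m // delta
    height = 40 <= height
    height += 1 // 24
    limit += 11 * limit
    m = 6 // height
    for z in delta:
        height = height + 25
        if 15 <= 36:
            continue
    return height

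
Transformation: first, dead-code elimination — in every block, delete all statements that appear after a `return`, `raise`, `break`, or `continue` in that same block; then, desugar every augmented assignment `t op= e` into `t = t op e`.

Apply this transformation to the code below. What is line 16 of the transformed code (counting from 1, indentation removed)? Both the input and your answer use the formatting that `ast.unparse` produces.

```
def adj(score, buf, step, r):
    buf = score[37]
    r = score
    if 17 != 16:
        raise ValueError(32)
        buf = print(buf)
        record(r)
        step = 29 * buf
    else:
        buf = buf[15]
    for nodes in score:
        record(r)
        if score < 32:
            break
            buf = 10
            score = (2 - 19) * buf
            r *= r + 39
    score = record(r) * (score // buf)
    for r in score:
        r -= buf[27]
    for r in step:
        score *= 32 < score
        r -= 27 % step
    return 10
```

Transformed code:
def adj(score, buf, step, r):
    buf = score[37]
    r = score
    if 17 != 16:
        raise ValueError(32)
    else:
        buf = buf[15]
    for nodes in score:
        record(r)
        if score < 32:
            break
    score = record(r) * (score // buf)
    for r in score:
        r = r - buf[27]
    for r in step:
        score = score * (32 < score)
        r = r - 27 % step
    return 10

score = score * (32 < score)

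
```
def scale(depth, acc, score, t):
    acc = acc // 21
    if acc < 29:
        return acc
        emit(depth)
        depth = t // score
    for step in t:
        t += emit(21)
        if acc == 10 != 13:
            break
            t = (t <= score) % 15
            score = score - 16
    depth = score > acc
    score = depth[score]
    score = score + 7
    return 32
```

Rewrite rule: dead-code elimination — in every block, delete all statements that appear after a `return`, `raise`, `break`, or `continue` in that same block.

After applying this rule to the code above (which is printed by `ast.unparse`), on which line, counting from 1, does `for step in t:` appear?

Transformed code:
def scale(depth, acc, score, t):
    acc = acc // 21
    if acc < 29:
        return acc
    for step in t:
        t += emit(21)
        if acc == 10 != 13:
            break
    depth = score > acc
    score = depth[score]
    score = score + 7
    return 32

5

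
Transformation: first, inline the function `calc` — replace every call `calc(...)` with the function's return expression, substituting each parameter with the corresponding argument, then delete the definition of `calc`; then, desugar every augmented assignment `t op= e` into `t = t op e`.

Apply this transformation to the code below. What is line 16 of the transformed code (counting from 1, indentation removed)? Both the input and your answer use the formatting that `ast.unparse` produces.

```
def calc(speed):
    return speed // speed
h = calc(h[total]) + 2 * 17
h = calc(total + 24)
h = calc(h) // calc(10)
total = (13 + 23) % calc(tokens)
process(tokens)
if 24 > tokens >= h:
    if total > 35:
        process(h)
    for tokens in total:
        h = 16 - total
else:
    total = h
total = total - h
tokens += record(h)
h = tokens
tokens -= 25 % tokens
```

Transformed code:
h = h[total] // h[total] + 2 * 17
h = (total + 24) // (total + 24)
h = h // h // (10 // 10)
total = (13 + 23) % (tokens // tokens)
process(tokens)
if 24 > tokens >= h:
    if total > 35:
        process(h)
    for tokens in total:
        h = 16 - total
else:
    total = h
total = total - h
tokens = tokens + record(h)
h = tokens
tokens = tokens - 25 % tokens

tokens = tokens - 25 % tokens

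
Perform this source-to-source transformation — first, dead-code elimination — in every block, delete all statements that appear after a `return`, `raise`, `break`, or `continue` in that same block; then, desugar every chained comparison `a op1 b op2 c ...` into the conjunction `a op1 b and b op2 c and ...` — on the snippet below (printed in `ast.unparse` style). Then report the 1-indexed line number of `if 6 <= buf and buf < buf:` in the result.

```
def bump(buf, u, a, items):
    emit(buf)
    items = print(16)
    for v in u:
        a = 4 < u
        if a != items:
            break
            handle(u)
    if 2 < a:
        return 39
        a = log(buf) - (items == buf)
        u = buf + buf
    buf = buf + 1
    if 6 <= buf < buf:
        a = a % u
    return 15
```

11

Transformed code:
def bump(buf, u, a, items):
    emit(buf)
    items = print(16)
    for v in u:
        a = 4 < u
        if a != items:
            break
    if 2 < a:
        return 39
    buf = buf + 1
    if 6 <= buf and buf < buf:
        a = a % u
    return 15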